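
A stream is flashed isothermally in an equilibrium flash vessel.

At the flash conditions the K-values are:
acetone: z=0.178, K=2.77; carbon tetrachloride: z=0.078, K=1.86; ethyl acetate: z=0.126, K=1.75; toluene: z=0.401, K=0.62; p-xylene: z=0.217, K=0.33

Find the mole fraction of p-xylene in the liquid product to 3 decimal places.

x_p-xylene = 0.265

Material balance + equilibrium reduce to Σ zᵢ(Kᵢ−1)/(1+ψ(Kᵢ−1)) = 0.
Check two-phase: ΣzᵢKᵢ = 1.179 > 1 and Σzᵢ/Kᵢ = 1.483 > 1, so g(0) = 0.179 > 0 and g(1) = -0.483 < 0.
Iterate (Newton) starting at ψ = 0.5:
  ψ = 0.500: g = -0.1240, g' = -0.531 → ψ = 0.267
  ψ = 0.267: g = 0.0008, g' = -0.561 → ψ = 0.268
Converged at ψ = 0.268.
Compositions from xᵢ = zᵢ/(1+ψ(Kᵢ−1)), yᵢ = Kᵢxᵢ:
  acetone: x = 0.121, y = 0.334
  carbon tetrachloride: x = 0.063, y = 0.118
  ethyl acetate: x = 0.105, y = 0.184
  toluene: x = 0.446, y = 0.277
  p-xylene: x = 0.265, y = 0.087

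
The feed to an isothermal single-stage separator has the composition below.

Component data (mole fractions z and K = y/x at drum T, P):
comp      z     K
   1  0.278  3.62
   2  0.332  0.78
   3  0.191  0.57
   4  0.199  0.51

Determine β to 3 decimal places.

β = 0.499

Iterate (Newton) starting at β = 0.5:
  β = 0.500: g = -0.0005, g' = -0.519 → β = 0.499
Converged at β = 0.499.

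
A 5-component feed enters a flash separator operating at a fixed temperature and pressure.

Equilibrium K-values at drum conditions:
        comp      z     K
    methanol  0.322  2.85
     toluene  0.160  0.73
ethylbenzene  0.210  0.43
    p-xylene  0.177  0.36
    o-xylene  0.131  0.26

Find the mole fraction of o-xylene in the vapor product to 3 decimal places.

Material balance + equilibrium reduce to Σ zᵢ(Kᵢ−1)/(1+β(Kᵢ−1)) = 0.
Feasibility: ΣzᵢKᵢ = 1.223, Σzᵢ/Kᵢ = 1.816 — both > 1, two phases present.
Newton iteration, β⁰ = 0.41:
  β = 0.410: g = -0.1588, g' = -0.768 → β = 0.203
  β = 0.203: g = 0.0074, g' = -0.877 → β = 0.212
Converged at β = 0.212.
Compositions from xᵢ = zᵢ/(1+β(Kᵢ−1)), yᵢ = Kᵢxᵢ:
  methanol: x = 0.231, y = 0.659
  toluene: x = 0.170, y = 0.124
  ethylbenzene: x = 0.239, y = 0.103
  p-xylene: x = 0.205, y = 0.074
  o-xylene: x = 0.155, y = 0.040

y_o-xylene = 0.040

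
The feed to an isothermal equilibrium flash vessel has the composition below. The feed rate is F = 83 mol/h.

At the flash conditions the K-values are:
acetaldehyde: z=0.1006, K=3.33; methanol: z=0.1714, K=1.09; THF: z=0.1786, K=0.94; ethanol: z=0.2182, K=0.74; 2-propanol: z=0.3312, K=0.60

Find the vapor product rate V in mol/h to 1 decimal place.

V = 8.0 mol/h

Iterate (Newton) starting at ψ = 0.43:
  ψ = 0.4300: g = -0.10293, g' = -0.2342 → ψ = 0.0000
  ψ = 0.0000: g = 0.04990, g' = -0.6159 → ψ = 0.0810
  ψ = 0.0810: g = 0.00686, g' = -0.4605 → ψ = 0.0959
  ψ = 0.0959: g = 0.00016, g' = -0.4397 → ψ = 0.0963
Converged at ψ = 0.0963.
Then V = ψ·F = 0.0963·83 = 8.0 mol/h and L = F − V = 75.0 mol/h.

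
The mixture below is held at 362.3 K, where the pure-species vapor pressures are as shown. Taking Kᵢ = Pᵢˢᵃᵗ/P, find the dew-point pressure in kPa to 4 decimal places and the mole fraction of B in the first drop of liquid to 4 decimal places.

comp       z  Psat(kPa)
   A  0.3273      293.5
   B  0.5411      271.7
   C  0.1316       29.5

Pdew = 132.1403 kPa, x_B = 0.2632

At the dew point ψ → 1, so Σzᵢ/Kᵢ = 1 with Kᵢ = Pᵢˢᵃᵗ/P ⇒ 1/P = Σzᵢ/Pᵢˢᵃᵗ.
1/P = 0.3273/293.5 + 0.5411/271.7 + 0.1316/29.5 = 0.0075677 ⇒ P = 132.1403 kPa
xᵢ = zᵢP/Pᵢˢᵃᵗ ⇒ x_B = 0.5411·132.1403/271.7 = 0.2632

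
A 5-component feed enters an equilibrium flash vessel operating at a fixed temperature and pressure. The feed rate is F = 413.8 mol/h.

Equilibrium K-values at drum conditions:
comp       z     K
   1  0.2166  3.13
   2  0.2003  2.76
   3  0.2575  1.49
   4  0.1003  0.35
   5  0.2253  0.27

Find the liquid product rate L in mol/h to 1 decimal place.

L = 132.4 mol/h

Material balance + equilibrium reduce to Σ zᵢ(Kᵢ−1)/(1+ψ(Kᵢ−1)) = 0.
g(0) = ΣzᵢKᵢ − 1 = 0.7104 and g(1) = 1 − Σzᵢ/Kᵢ = -0.4356, so a root lies in (0, 1).
Iterate (Newton) starting at ψ = 0.63:
  ψ = 0.6300: g = 0.04566, g' = -0.8879 → ψ = 0.6814
  ψ = 0.6814: g = -0.00121, g' = -0.9385 → ψ = 0.6801
Converged at ψ = 0.6801.
Then V = ψ·F = 0.6801·413.8 = 281.4 mol/h and L = F − V = 132.4 mol/h.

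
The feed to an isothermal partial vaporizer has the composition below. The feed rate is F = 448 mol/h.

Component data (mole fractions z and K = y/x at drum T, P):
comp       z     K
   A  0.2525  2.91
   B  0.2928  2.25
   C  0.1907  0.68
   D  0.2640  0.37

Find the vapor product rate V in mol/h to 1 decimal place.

V = 330.5 mol/h

Rachford–Rice: g(ψ) = Σ zᵢ(Kᵢ−1)/(1+ψ(Kᵢ−1)) = 0.
Check two-phase: ΣzᵢKᵢ = 1.6209 > 1 and Σzᵢ/Kᵢ = 1.2109 > 1, so g(0) = 0.6209 > 0 and g(1) = -0.2109 < 0.
Newton–Raphson from ψ = 0.56:
  ψ = 0.5600: g = 0.11699, g' = -0.6525 → ψ = 0.7393
  ψ = 0.7393: g = -0.00109, g' = -0.6825 → ψ = 0.7377
Converged at ψ = 0.7377.
Then V = ψ·F = 0.7377·448 = 330.5 mol/h and L = F − V = 117.5 mol/h.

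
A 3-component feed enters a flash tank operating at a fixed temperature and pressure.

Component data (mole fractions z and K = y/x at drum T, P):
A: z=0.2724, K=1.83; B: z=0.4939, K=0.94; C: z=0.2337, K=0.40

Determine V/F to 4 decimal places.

V/F = 0.2184

Rachford–Rice: g(V/F) = Σ zᵢ(Kᵢ−1)/(1+V/F(Kᵢ−1)) = 0.
Check two-phase: ΣzᵢKᵢ = 1.0562 > 1 and Σzᵢ/Kᵢ = 1.2585 > 1, so g(0) = 0.0562 > 0 and g(1) = -0.2585 < 0.
Newton–Raphson from V/F = 0.5:
  V/F = 0.5000: g = -0.07108, g' = -0.2673 → V/F = 0.2341
  V/F = 0.2341: g = -0.00388, g' = -0.2473 → V/F = 0.2184
Converged at V/F = 0.2184.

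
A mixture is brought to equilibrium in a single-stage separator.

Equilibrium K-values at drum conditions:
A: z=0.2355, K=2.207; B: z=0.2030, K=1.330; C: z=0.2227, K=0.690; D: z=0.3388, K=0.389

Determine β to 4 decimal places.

β = 0.1595

Let β = V/F and solve Σ zᵢ(Kᵢ−1)/(1+β(Kᵢ−1)) = 0.
Check two-phase: ΣzᵢKᵢ = 1.0752 > 1 and Σzᵢ/Kᵢ = 1.4530 > 1, so g(0) = 0.0752 > 0 and g(1) = -0.4530 < 0.
Newton–Raphson from β = 0.32:
  β = 0.3200: g = -0.06832, g' = -0.4184 → β = 0.1567
  β = 0.1567: g = 0.00123, g' = -0.4409 → β = 0.1595
Converged at β = 0.1595.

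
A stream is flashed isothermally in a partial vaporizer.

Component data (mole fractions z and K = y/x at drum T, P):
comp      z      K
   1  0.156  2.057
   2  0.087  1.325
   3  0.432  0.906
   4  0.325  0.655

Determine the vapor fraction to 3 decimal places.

Material balance + equilibrium reduce to Σ zᵢ(Kᵢ−1)/(1+ψ(Kᵢ−1)) = 0.
Feasibility: ΣzᵢKᵢ = 1.040, Σzᵢ/Kᵢ = 1.115 — both > 1, two phases present.
Iterate (Newton) starting at ψ = 0.5:
  ψ = 0.500: g = -0.0459, g' = -0.142 → ψ = 0.177
  ψ = 0.177: g = 0.0049, g' = -0.180 → ψ = 0.204
  ψ = 0.204: g = 0.0001, g' = -0.175 → ψ = 0.205
Converged at ψ = 0.205.

ψ = 0.205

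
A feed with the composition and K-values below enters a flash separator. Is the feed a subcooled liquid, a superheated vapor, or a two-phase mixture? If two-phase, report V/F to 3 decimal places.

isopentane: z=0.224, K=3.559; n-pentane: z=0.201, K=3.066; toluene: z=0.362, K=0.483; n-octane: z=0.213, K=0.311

ΣzᵢKᵢ = 1.655; Σzᵢ/Kᵢ = 1.563.
Both exceed 1, so a two-phase solution exists.
Material balance + equilibrium reduce to Σ zᵢ(Kᵢ−1)/(1+ψ(Kᵢ−1)) = 0.
Newton–Raphson from ψ = 0.58:
  ψ = 0.580: g = -0.0921, g' = -0.893 → ψ = 0.477
Converged at ψ = 0.477.

two-phase, V/F = 0.477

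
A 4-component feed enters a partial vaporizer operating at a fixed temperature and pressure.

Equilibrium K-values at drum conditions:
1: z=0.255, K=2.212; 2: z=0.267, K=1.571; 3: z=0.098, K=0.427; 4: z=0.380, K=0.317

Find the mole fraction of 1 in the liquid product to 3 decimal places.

Newton iteration, V/F⁰ = 0.49:
  V/F = 0.490: g = -0.1551, g' = -0.663 → V/F = 0.256
  V/F = 0.256: g = -0.0115, g' = -0.589 → V/F = 0.237
Converged at V/F = 0.237.
Compositions from xᵢ = zᵢ/(1+V/F(Kᵢ−1)), yᵢ = Kᵢxᵢ:
  1: x = 0.198, y = 0.438
  2: x = 0.235, y = 0.370
  3: x = 0.113, y = 0.048
  4: x = 0.453, y = 0.144

x_1 = 0.198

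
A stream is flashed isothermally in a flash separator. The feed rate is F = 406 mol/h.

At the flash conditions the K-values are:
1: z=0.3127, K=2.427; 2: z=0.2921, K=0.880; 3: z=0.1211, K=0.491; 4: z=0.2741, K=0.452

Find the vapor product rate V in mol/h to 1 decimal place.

V = 142.2 mol/h

Let ψ = V/F and solve Σ zᵢ(Kᵢ−1)/(1+ψ(Kᵢ−1)) = 0.
Check two-phase: ΣzᵢKᵢ = 1.1993 > 1 and Σzᵢ/Kᵢ = 1.3138 > 1, so g(0) = 0.1993 > 0 and g(1) = -0.3138 < 0.
Newton iteration, ψ⁰ = 0.5:
  ψ = 0.5000: g = -0.06645, g' = -0.4343 → ψ = 0.3470
  ψ = 0.3470: g = 0.00154, g' = -0.4612 → ψ = 0.3503
Converged at ψ = 0.3503.
Then V = ψ·F = 0.3503·406 = 142.2 mol/h and L = F − V = 263.8 mol/h.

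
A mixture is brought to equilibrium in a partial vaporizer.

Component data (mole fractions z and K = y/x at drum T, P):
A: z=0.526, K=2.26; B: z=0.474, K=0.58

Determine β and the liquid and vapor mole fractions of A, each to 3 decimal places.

Let β = V/F and solve Σ zᵢ(Kᵢ−1)/(1+β(Kᵢ−1)) = 0.
g(0) = ΣzᵢKᵢ − 1 = 0.464 and g(1) = 1 − Σzᵢ/Kᵢ = -0.050, so a root lies in (0, 1).
Binary case is linear: z₁(K₁−1)(1+β(K₂−1)) + z₂(K₂−1)(1+β(K₁−1)) = 0
⇒ β = [z₁(K₁−1)+z₂(K₂−1)] / [−(K₁−1)(K₂−1)] = 0.4637/0.5292 = 0.876
Compositions from xᵢ = zᵢ/(1+β(Kᵢ−1)), yᵢ = Kᵢxᵢ:
  A: x = 0.250, y = 0.565
  B: x = 0.750, y = 0.435

β = 0.876, x_A = 0.250, y_A = 0.565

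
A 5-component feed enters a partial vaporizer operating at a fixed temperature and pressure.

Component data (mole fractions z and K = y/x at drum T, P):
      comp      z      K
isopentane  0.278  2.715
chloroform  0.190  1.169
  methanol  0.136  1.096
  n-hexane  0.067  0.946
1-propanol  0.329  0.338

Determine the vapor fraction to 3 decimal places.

ψ = 0.446

Material balance + equilibrium reduce to Σ zᵢ(Kᵢ−1)/(1+ψ(Kᵢ−1)) = 0.
Feasibility: ΣzᵢKᵢ = 1.301, Σzᵢ/Kᵢ = 1.433 — both > 1, two phases present.
Newton iteration, ψ⁰ = 0.5:
  ψ = 0.500: g = -0.0305, g' = -0.565 → ψ = 0.446
Converged at ψ = 0.446.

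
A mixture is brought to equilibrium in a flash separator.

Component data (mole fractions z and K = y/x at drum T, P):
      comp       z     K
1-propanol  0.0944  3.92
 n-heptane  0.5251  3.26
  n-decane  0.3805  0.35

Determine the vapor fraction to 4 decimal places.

Newton–Raphson from ψ = 0.45:
  ψ = 0.4500: g = 0.35791, g' = -1.1307 → ψ = 0.7665
  ψ = 0.7665: g = 0.02653, g' = -1.0745 → ψ = 0.7912
  ψ = 0.7912: g = -0.00030, g' = -1.0999 → ψ = 0.7909
Converged at ψ = 0.7909.

ψ = 0.7909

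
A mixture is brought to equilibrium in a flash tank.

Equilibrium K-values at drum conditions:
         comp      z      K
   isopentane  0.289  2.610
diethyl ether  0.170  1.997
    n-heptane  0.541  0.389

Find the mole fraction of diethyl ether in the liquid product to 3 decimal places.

x_diethyl ether = 0.126

Material balance + equilibrium reduce to Σ zᵢ(Kᵢ−1)/(1+β(Kᵢ−1)) = 0.
g(0) = ΣzᵢKᵢ − 1 = 0.304 and g(1) = 1 − Σzᵢ/Kᵢ = -0.587, so a root lies in (0, 1).
Newton–Raphson from β = 0.5:
  β = 0.500: g = -0.1051, g' = -0.724 → β = 0.355
  β = 0.355: g = -0.0008, g' = -0.725 → β = 0.354
Converged at β = 0.354.
Compositions from xᵢ = zᵢ/(1+β(Kᵢ−1)), yᵢ = Kᵢxᵢ:
  isopentane: x = 0.184, y = 0.481
  diethyl ether: x = 0.126, y = 0.251
  n-heptane: x = 0.690, y = 0.268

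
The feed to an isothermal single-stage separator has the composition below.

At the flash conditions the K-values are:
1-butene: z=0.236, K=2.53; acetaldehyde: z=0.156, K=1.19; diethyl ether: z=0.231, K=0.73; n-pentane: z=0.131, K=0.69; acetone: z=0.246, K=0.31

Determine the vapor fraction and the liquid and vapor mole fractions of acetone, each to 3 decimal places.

Newton iteration, ψ⁰ = 0.52:
  ψ = 0.520: g = -0.1576, g' = -0.502 → ψ = 0.206
  ψ = 0.206: g = -0.0041, g' = -0.517 → ψ = 0.198
Converged at ψ = 0.198.
Compositions from xᵢ = zᵢ/(1+ψ(Kᵢ−1)), yᵢ = Kᵢxᵢ:
  1-butene: x = 0.181, y = 0.458
  acetaldehyde: x = 0.150, y = 0.179
  diethyl ether: x = 0.244, y = 0.178
  n-pentane: x = 0.140, y = 0.096
  acetone: x = 0.285, y = 0.088

ψ = 0.198, x_acetone = 0.285, y_acetone = 0.088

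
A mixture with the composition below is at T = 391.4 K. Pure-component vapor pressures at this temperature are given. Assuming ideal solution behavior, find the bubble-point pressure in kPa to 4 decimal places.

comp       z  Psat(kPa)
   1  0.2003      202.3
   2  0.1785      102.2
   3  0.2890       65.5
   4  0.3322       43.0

At the bubble point ψ → 0, so ΣzᵢKᵢ = 1 with Kᵢ = Pᵢˢᵃᵗ/P ⇒ P = ΣzᵢPᵢˢᵃᵗ.
P = 0.2003·202.3 + 0.1785·102.2 + 0.2890·65.5 + 0.3322·43.0 = 91.9775 kPa

Pbub = 91.9775 kPa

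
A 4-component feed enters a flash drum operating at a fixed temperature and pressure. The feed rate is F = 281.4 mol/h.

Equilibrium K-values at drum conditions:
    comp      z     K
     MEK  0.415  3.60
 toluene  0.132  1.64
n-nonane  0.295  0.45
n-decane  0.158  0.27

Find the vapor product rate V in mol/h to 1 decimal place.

Let β = V/F and solve Σ zᵢ(Kᵢ−1)/(1+β(Kᵢ−1)) = 0.
g(0) = ΣzᵢKᵢ − 1 = 0.886 and g(1) = 1 − Σzᵢ/Kᵢ = -0.437, so a root lies in (0, 1).
Iterate (Newton) starting at β = 0.5:
  β = 0.500: g = 0.1277, g' = -0.940 → β = 0.636
  β = 0.636: g = 0.0020, g' = -0.930 → β = 0.638
Converged at β = 0.638.
Then V = β·F = 0.6380·281.4 = 179.5 mol/h and L = F − V = 101.9 mol/h.

V = 179.5 mol/h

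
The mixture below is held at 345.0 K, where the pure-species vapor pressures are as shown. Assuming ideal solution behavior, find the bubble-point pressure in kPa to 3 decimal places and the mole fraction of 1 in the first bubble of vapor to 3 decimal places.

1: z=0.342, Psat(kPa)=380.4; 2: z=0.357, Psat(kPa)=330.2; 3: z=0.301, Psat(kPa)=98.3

At the bubble point ψ → 0, so ΣzᵢKᵢ = 1 with Kᵢ = Pᵢˢᵃᵗ/P ⇒ P = ΣzᵢPᵢˢᵃᵗ.
P = 0.342·380.4 + 0.357·330.2 + 0.301·98.3 = 277.566 kPa
yᵢ = zᵢPᵢˢᵃᵗ/P ⇒ y_1 = 0.342·380.4/277.566 = 0.469

Pbub = 277.566 kPa, y_1 = 0.469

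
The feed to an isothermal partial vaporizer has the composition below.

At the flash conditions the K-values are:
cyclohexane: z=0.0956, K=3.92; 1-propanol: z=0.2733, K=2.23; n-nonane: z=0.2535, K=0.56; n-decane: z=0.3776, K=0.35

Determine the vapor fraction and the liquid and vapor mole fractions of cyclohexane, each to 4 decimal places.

Let ψ = V/F and solve Σ zᵢ(Kᵢ−1)/(1+ψ(Kᵢ−1)) = 0.
Check two-phase: ΣzᵢKᵢ = 1.2583 > 1 and Σzᵢ/Kᵢ = 1.6785 > 1, so g(0) = 0.2583 > 0 and g(1) = -0.6785 < 0.
Newton iteration, ψ⁰ = 0.5:
  ψ = 0.5000: g = -0.18499, g' = -0.7240 → ψ = 0.2445
  ψ = 0.2445: g = 0.00450, g' = -0.8090 → ψ = 0.2501
Converged at ψ = 0.2501.
Compositions from xᵢ = zᵢ/(1+ψ(Kᵢ−1)), yᵢ = Kᵢxᵢ:
  cyclohexane: x = 0.0553, y = 0.2166
  1-propanol: x = 0.2090, y = 0.4661
  n-nonane: x = 0.2848, y = 0.1595
  n-decane: x = 0.4509, y = 0.1578

ψ = 0.2501, x_cyclohexane = 0.0553, y_cyclohexane = 0.2166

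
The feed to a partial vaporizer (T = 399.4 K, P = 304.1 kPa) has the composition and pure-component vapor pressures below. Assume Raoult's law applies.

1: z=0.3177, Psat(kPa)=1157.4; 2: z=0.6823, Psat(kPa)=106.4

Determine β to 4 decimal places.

β = 0.2455

Raoult's law: Kᵢ = Pᵢˢᵃᵗ/P = Pᵢˢᵃᵗ/304.1.
  K_1 = 1157.4/304.1 = 3.805985, K_2 = 106.4/304.1 = 0.349885
Let β = V/F and solve Σ zᵢ(Kᵢ−1)/(1+β(Kᵢ−1)) = 0.
Feasibility: ΣzᵢKᵢ = 1.4479, Σzᵢ/Kᵢ = 2.0335 — both > 1, two phases present.
Iterate (Newton) starting at β = 0.5:
  β = 0.5000: g = -0.28622, g' = -1.0662 → β = 0.2316
  β = 0.2316: g = 0.01818, g' = -1.3187 → β = 0.2453
  β = 0.2453: g = 0.00023, g' = -1.2857 → β = 0.2455
Converged at β = 0.2455.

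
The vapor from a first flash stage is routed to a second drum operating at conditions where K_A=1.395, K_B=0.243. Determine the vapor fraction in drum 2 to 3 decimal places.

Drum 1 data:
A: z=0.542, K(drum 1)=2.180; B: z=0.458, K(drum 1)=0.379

V/F (drum 2) = 0.364

Drum 1:
Material balance + equilibrium reduce to Σ zᵢ(Kᵢ−1)/(1+ψ₁(Kᵢ−1)) = 0.
g(0) = ΣzᵢKᵢ − 1 = 0.355 and g(1) = 1 − Σzᵢ/Kᵢ = -0.457, so a root lies in (0, 1).
Iterate (Newton) starting at ψ₁ = 0.38:
  ψ₁ = 0.380: g = 0.0693, g' = -0.662 → ψ₁ = 0.485
Converged at ψ₁ = 0.485.
Drum-1 compositions:
  A: x = 0.345, y = 0.752
  B: x = 0.655, y = 0.248
Drum-2 feed = drum-1 vapor: z₂ = (0.7517, 0.2483).
Drum 2:
Material balance + equilibrium reduce to Σ zᵢ(Kᵢ−1)/(1+ψ₂(Kᵢ−1)) = 0.
g(0) = ΣzᵢKᵢ − 1 = 0.109 and g(1) = 1 − Σzᵢ/Kᵢ = -0.561, so a root lies in (0, 1).
Iterate (Newton) starting at ψ₂ = 0.3:
  ψ₂ = 0.300: g = 0.0222, g' = -0.332 → ψ₂ = 0.367
  ψ₂ = 0.367: g = -0.0010, g' = -0.362 → ψ₂ = 0.364
Converged at ψ₂ = 0.364.
  A: x = 0.657, y = 0.917
  B: x = 0.343, y = 0.083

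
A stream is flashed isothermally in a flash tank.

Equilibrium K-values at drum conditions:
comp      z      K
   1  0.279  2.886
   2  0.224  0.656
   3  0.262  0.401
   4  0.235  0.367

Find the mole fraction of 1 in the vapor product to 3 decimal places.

y_1 = 0.636

Material balance + equilibrium reduce to Σ zᵢ(Kᵢ−1)/(1+ψ(Kᵢ−1)) = 0.
Check two-phase: ΣzᵢKᵢ = 1.143 > 1 and Σzᵢ/Kᵢ = 1.732 > 1, so g(0) = 0.143 > 0 and g(1) = -0.732 < 0.
Newton–Raphson from ψ = 0.67:
  ψ = 0.670: g = -0.3881, g' = -0.785 → ψ = 0.175
  ψ = 0.175: g = -0.0293, g' = -0.827 → ψ = 0.140
  ψ = 0.140: g = 0.0008, g' = -0.876 → ψ = 0.141
Converged at ψ = 0.141.
Compositions from xᵢ = zᵢ/(1+ψ(Kᵢ−1)), yᵢ = Kᵢxᵢ:
  1: x = 0.220, y = 0.636
  2: x = 0.235, y = 0.154
  3: x = 0.286, y = 0.115
  4: x = 0.258, y = 0.095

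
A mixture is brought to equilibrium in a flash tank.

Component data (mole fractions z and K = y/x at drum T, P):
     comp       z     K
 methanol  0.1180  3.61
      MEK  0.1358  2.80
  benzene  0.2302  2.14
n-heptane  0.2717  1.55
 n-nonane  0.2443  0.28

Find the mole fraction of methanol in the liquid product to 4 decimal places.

Iterate (Newton) starting at ψ = 0.5:
  ψ = 0.5000: g = 0.27178, g' = -0.7543 → ψ = 0.8603
  ψ = 0.8603: g = -0.03745, g' = -1.1326 → ψ = 0.8272
  ψ = 0.8272: g = -0.00152, g' = -1.0441 → ψ = 0.8258
Converged at ψ = 0.8258.
Compositions from xᵢ = zᵢ/(1+ψ(Kᵢ−1)), yᵢ = Kᵢxᵢ:
  methanol: x = 0.0374, y = 0.1350
  MEK: x = 0.0546, y = 0.1529
  benzene: x = 0.1186, y = 0.2537
  n-heptane: x = 0.1868, y = 0.2896
  n-nonane: x = 0.6026, y = 0.1687

x_methanol = 0.0374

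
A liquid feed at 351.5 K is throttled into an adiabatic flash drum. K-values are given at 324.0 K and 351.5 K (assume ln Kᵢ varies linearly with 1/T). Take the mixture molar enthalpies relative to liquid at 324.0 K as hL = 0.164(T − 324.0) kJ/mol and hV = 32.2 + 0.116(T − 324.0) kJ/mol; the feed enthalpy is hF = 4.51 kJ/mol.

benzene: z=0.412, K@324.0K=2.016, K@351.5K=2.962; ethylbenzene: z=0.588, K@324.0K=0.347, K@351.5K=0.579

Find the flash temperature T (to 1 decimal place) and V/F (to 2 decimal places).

Adiabatic flash: solve Rachford–Rice at each trial T, then check hF = ψ·hV(T) + (1−ψ)·hL(T).
  T = 324.0 K: K = (2.016, 0.347), RR gives ψ = 0.052, H_out = 1.681 kJ/mol
  T = 351.5 K: K = (2.962, 0.579), RR gives ψ = 0.679, H_out = 25.475 kJ/mol
  T = 337.8 K: K = (2.465, 0.453), RR gives ψ = 0.352, H_out = 13.371 kJ/mol
  T = 330.9 K: K = (2.234, 0.398), RR gives ψ = 0.207, H_out = 7.743 kJ/mol
  T = 327.4 K: K = (2.122, 0.371), RR gives ψ = 0.131, H_out = 4.761 kJ/mol
  T = 325.7 K: K = (2.068, 0.359), RR gives ψ = 0.092, H_out = 3.248 kJ/mol
Linear interpolation between T = 325.7 (H_out = 3.248) and T = 327.4 (H_out = 4.761) on hF = 4.51 gives T ≈ 327.1 K, at which ψ = 0.12.

T = 327.1 K, V/F = 0.12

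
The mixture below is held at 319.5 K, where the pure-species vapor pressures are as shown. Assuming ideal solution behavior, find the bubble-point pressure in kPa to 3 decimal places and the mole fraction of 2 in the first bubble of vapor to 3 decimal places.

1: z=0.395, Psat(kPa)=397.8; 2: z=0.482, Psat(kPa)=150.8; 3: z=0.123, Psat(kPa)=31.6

At the bubble point ψ → 0, so ΣzᵢKᵢ = 1 with Kᵢ = Pᵢˢᵃᵗ/P ⇒ P = ΣzᵢPᵢˢᵃᵗ.
P = 0.395·397.8 + 0.482·150.8 + 0.123·31.6 = 233.703 kPa
yᵢ = zᵢPᵢˢᵃᵗ/P ⇒ y_2 = 0.482·150.8/233.703 = 0.311

Pbub = 233.703 kPa, y_2 = 0.311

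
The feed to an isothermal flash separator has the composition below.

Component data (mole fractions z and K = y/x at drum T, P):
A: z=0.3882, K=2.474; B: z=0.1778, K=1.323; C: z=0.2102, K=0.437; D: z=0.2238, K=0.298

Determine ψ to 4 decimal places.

Iterate (Newton) starting at ψ = 0.5:
  ψ = 0.5000: g = -0.02792, g' = -0.6842 → ψ = 0.4592
  ψ = 0.4592: g = -0.00020, g' = -0.6754 → ψ = 0.4589
Converged at ψ = 0.4589.

ψ = 0.4589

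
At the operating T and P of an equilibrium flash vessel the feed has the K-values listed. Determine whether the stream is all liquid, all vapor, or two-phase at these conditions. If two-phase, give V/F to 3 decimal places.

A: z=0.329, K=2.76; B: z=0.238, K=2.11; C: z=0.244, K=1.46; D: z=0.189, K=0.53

ΣzᵢKᵢ = 1.867; Σzᵢ/Kᵢ = 0.756.
Since Σzᵢ/Kᵢ < 1 the mixture is above its dew point — single vapor phase.

all vapor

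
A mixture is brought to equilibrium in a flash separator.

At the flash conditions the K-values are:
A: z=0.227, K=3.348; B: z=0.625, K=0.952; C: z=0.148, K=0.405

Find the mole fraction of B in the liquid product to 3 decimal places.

x_B = 0.649

Material balance + equilibrium reduce to Σ zᵢ(Kᵢ−1)/(1+V/F(Kᵢ−1)) = 0.
Check two-phase: ΣzᵢKᵢ = 1.415 > 1 and Σzᵢ/Kᵢ = 1.090 > 1, so g(0) = 0.415 > 0 and g(1) = -0.090 < 0.
Newton–Raphson from V/F = 0.5:
  V/F = 0.500: g = 0.0891, g' = -0.372 → V/F = 0.739
  V/F = 0.739: g = 0.0065, g' = -0.336 → V/F = 0.759
Converged at V/F = 0.759.
Compositions from xᵢ = zᵢ/(1+V/F(Kᵢ−1)), yᵢ = Kᵢxᵢ:
  A: x = 0.082, y = 0.273
  B: x = 0.649, y = 0.617
  C: x = 0.270, y = 0.109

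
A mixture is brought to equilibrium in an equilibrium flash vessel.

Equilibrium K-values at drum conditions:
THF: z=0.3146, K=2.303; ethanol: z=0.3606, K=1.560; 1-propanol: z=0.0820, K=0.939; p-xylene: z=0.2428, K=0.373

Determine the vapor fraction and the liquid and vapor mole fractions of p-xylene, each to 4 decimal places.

Material balance + equilibrium reduce to Σ zᵢ(Kᵢ−1)/(1+ψ(Kᵢ−1)) = 0.
Check two-phase: ΣzᵢKᵢ = 1.4546 > 1 and Σzᵢ/Kᵢ = 1.1060 > 1, so g(0) = 0.4546 > 0 and g(1) = -0.1060 < 0.
Newton–Raphson from ψ = 0.35:
  ψ = 0.3500: g = 0.25023, g' = -0.4880 → ψ = 0.8628
  ψ = 0.8628: g = -0.00779, g' = -0.6231 → ψ = 0.8503
  ψ = 0.8503: g = -0.00008, g' = -0.6104 → ψ = 0.8501
Converged at ψ = 0.8501.
Compositions from xᵢ = zᵢ/(1+ψ(Kᵢ−1)), yᵢ = Kᵢxᵢ:
  THF: x = 0.1493, y = 0.3437
  ethanol: x = 0.2443, y = 0.3811
  1-propanol: x = 0.0865, y = 0.0812
  p-xylene: x = 0.5200, y = 0.1939

ψ = 0.8501, x_p-xylene = 0.5200, y_p-xylene = 0.1939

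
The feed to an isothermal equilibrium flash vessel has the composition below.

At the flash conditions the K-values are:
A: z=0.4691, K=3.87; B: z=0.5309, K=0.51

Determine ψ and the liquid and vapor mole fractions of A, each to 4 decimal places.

ψ = 0.7724, x_A = 0.1458, y_A = 0.5644

Let ψ = V/F and solve Σ zᵢ(Kᵢ−1)/(1+ψ(Kᵢ−1)) = 0.
Check two-phase: ΣzᵢKᵢ = 2.0862 > 1 and Σzᵢ/Kᵢ = 1.1622 > 1, so g(0) = 1.0862 > 0 and g(1) = -0.1622 < 0.
Binary case is linear: z₁(K₁−1)(1+ψ(K₂−1)) + z₂(K₂−1)(1+ψ(K₁−1)) = 0
⇒ ψ = [z₁(K₁−1)+z₂(K₂−1)] / [−(K₁−1)(K₂−1)] = 1.08618/1.40630 = 0.7724
Compositions from xᵢ = zᵢ/(1+ψ(Kᵢ−1)), yᵢ = Kᵢxᵢ:
  A: x = 0.1458, y = 0.5644
  B: x = 0.8542, y = 0.4356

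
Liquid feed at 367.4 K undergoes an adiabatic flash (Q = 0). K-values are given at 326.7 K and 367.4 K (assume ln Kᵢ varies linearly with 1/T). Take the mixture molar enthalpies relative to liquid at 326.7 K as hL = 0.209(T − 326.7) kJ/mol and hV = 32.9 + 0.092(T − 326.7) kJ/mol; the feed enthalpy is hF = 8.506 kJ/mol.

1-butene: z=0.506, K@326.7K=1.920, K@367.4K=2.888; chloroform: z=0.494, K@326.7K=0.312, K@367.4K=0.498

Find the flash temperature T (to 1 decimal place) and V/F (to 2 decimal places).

Adiabatic flash: solve Rachford–Rice at each trial T, then check hF = ψ·hV(T) + (1−ψ)·hL(T).
  T = 326.7 K: K = (1.920, 0.312), RR gives ψ = 0.199, H_out = 6.531 kJ/mol
  T = 367.4 K: K = (2.888, 0.498), RR gives ψ = 0.746, H_out = 29.506 kJ/mol
  T = 347.0 K: K = (2.382, 0.399), RR gives ψ = 0.485, H_out = 19.048 kJ/mol
  T = 336.9 K: K = (2.147, 0.355), RR gives ψ = 0.353, H_out = 13.327 kJ/mol
  T = 331.8 K: K = (2.032, 0.333), RR gives ψ = 0.280, H_out = 10.104 kJ/mol
  T = 329.2 K: K = (1.974, 0.322), RR gives ψ = 0.240, H_out = 8.334 kJ/mol
  T = 330.5 K: K = (2.003, 0.328), RR gives ψ = 0.260, H_out = 9.231 kJ/mol
Linear interpolation between T = 329.2 (H_out = 8.334) and T = 330.5 (H_out = 9.231) on hF = 8.506 gives T ≈ 329.4 K, at which ψ = 0.24.

T = 329.4 K, V/F = 0.24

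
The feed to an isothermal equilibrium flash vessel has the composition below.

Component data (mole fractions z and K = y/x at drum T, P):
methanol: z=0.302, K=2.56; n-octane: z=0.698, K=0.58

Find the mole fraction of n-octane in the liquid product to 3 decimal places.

Let β = V/F and solve Σ zᵢ(Kᵢ−1)/(1+β(Kᵢ−1)) = 0.
Check two-phase: ΣzᵢKᵢ = 1.178 > 1 and Σzᵢ/Kᵢ = 1.321 > 1, so g(0) = 0.178 > 0 and g(1) = -0.321 < 0.
Iterate (Newton) starting at β = 0.61:
  β = 0.610: g = -0.1527, g' = -0.416 → β = 0.242
  β = 0.242: g = 0.0155, g' = -0.540 → β = 0.271
  β = 0.271: g = 0.0003, g' = -0.520 → β = 0.272
Converged at β = 0.272.
Compositions from xᵢ = zᵢ/(1+β(Kᵢ−1)), yᵢ = Kᵢxᵢ:
  methanol: x = 0.212, y = 0.543
  n-octane: x = 0.788, y = 0.457

x_n-octane = 0.788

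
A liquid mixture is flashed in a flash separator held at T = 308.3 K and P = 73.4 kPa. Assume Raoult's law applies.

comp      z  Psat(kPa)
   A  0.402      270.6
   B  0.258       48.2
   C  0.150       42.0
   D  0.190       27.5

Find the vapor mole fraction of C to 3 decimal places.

y_C = 0.118

Raoult's law: Kᵢ = Pᵢˢᵃᵗ/P = Pᵢˢᵃᵗ/73.4.
  K_A = 270.6/73.4 = 3.68665, K_B = 48.2/73.4 = 0.65668, K_C = 42.0/73.4 = 0.57221, K_D = 27.5/73.4 = 0.37466
Let ψ = V/F and solve Σ zᵢ(Kᵢ−1)/(1+ψ(Kᵢ−1)) = 0.
g(0) = ΣzᵢKᵢ − 1 = 0.808 and g(1) = 1 − Σzᵢ/Kᵢ = -0.271, so a root lies in (0, 1).
Newton iteration, ψ⁰ = 0.5:
  ψ = 0.500: g = 0.0995, g' = -0.774 → ψ = 0.628
  ψ = 0.628: g = 0.0053, g' = -0.704 → ψ = 0.636
Converged at ψ = 0.636.
Compositions from xᵢ = zᵢ/(1+ψ(Kᵢ−1)), yᵢ = Kᵢxᵢ:
  A: x = 0.148, y = 0.547
  B: x = 0.330, y = 0.217
  C: x = 0.206, y = 0.118
  D: x = 0.315, y = 0.118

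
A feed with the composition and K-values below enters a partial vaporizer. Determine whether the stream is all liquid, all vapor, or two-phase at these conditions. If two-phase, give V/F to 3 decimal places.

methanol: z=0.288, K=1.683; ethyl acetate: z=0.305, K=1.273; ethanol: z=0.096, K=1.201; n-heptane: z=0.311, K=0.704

all vapor

ΣzᵢKᵢ = 1.207; Σzᵢ/Kᵢ = 0.932.
Since Σzᵢ/Kᵢ < 1 the mixture is above its dew point — single vapor phase.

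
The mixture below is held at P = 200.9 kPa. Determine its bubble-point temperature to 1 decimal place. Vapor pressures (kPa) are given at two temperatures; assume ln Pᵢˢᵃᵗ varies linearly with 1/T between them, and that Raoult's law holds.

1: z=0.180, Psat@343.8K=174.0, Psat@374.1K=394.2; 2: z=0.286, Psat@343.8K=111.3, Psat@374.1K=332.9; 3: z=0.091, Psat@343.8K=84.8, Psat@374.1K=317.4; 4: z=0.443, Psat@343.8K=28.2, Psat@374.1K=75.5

T = 370.0 K

Bubble-point temperature: ΣzᵢPᵢˢᵃᵗ(T) = P. Interpolate ln Pᵢˢᵃᵗ = aᵢ + bᵢ/T.
  T = 343.8 K: ΣzᵢPᵢˢᵃᵗ = 83.36 kPa
  T = 374.1 K: ΣzᵢPᵢˢᵃᵗ = 228.50 kPa
  T = 359.0 K: ΣzᵢPᵢˢᵃᵗ = 140.76 kPa
  T = 366.6 K: ΣzᵢPᵢˢᵃᵗ = 180.39 kPa
  T = 370.4 K: ΣzᵢPᵢˢᵃᵗ = 203.55 kPa
  T = 368.5 K: ΣzᵢPᵢˢᵃᵗ = 191.67 kPa
Interpolating between 368.5 K and 370.4 K gives T ≈ 370.0 K.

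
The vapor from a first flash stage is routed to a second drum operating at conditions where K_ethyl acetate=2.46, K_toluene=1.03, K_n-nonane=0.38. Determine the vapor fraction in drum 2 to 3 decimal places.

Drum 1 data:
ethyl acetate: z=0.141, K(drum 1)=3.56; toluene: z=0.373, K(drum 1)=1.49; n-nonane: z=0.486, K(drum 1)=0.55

Drum 1:
Let ψ₁ = V/F and solve Σ zᵢ(Kᵢ−1)/(1+ψ₁(Kᵢ−1)) = 0.
Feasibility: ΣzᵢKᵢ = 1.325, Σzᵢ/Kᵢ = 1.174 — both > 1, two phases present.
Newton–Raphson from ψ₁ = 0.48:
  ψ₁ = 0.480: g = 0.0310, g' = -0.405 → ψ₁ = 0.556
  ψ₁ = 0.556: g = 0.0007, g' = -0.388 → ψ₁ = 0.558
Converged at ψ₁ = 0.558.
Drum-1 compositions:
  ethyl acetate: x = 0.058, y = 0.207
  toluene: x = 0.293, y = 0.436
  n-nonane: x = 0.649, y = 0.357
Drum-2 feed = drum-1 vapor: z₂ = (0.2066, 0.4364, 0.3570).
Drum 2:
Rachford–Rice: g(ψ₂) = Σ zᵢ(Kᵢ−1)/(1+ψ₂(Kᵢ−1)) = 0.
Check two-phase: ΣzᵢKᵢ = 1.093 > 1 and Σzᵢ/Kᵢ = 1.447 > 1, so g(0) = 0.093 > 0 and g(1) = -0.447 < 0.
Newton–Raphson from ψ₂ = 0.48:
  ψ₂ = 0.480: g = -0.1248, g' = -0.431 → ψ₂ = 0.190
  ψ₂ = 0.190: g = -0.0018, g' = -0.447 → ψ₂ = 0.186
Converged at ψ₂ = 0.186.
  ethyl acetate: x = 0.162, y = 0.400
  toluene: x = 0.434, y = 0.447
  n-nonane: x = 0.404, y = 0.153

V/F (drum 2) = 0.186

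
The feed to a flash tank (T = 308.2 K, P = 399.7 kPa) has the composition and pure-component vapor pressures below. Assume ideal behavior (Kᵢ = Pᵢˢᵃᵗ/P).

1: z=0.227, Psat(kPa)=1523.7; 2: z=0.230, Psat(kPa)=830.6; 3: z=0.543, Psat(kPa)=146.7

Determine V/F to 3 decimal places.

V/F = 0.415

Raoult's law: Kᵢ = Pᵢˢᵃᵗ/P = Pᵢˢᵃᵗ/399.7.
  K_1 = 1523.7/399.7 = 3.81211, K_2 = 830.6/399.7 = 2.07806, K_3 = 146.7/399.7 = 0.36703
Newton iteration, V/F⁰ = 0.5:
  V/F = 0.500: g = -0.0764, g' = -0.889 → V/F = 0.414
  V/F = 0.414: g = 0.0006, g' = -0.911 → V/F = 0.415
Converged at V/F = 0.415.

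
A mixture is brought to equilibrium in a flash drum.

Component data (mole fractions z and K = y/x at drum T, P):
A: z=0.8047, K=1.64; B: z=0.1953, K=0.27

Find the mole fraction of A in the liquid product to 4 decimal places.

x_A = 0.5328

Rachford–Rice: g(β) = Σ zᵢ(Kᵢ−1)/(1+β(Kᵢ−1)) = 0.
Check two-phase: ΣzᵢKᵢ = 1.3724 > 1 and Σzᵢ/Kᵢ = 1.2140 > 1, so g(0) = 0.3724 > 0 and g(1) = -0.2140 < 0.
Binary case is linear: z₁(K₁−1)(1+β(K₂−1)) + z₂(K₂−1)(1+β(K₁−1)) = 0
⇒ β = [z₁(K₁−1)+z₂(K₂−1)] / [−(K₁−1)(K₂−1)] = 0.37244/0.46720 = 0.7972
Compositions from xᵢ = zᵢ/(1+β(Kᵢ−1)), yᵢ = Kᵢxᵢ:
  A: x = 0.5328, y = 0.8739
  B: x = 0.4672, y = 0.1261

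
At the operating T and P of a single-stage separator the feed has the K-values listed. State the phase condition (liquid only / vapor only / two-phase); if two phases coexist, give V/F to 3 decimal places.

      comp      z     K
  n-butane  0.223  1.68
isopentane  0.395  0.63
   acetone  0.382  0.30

liquid only

ΣzᵢKᵢ = 0.738; Σzᵢ/Kᵢ = 2.033.
Since ΣzᵢKᵢ < 1 the mixture is below its bubble point — single liquid phase.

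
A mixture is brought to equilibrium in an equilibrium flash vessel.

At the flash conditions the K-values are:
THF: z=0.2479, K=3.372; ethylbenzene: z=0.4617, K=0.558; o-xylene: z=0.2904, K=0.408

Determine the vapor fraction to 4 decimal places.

Rachford–Rice: g(ψ) = Σ zᵢ(Kᵢ−1)/(1+ψ(Kᵢ−1)) = 0.
g(0) = ΣzᵢKᵢ − 1 = 0.2120 and g(1) = 1 − Σzᵢ/Kᵢ = -0.6127, so a root lies in (0, 1).
Iterate (Newton) starting at ψ = 0.6:
  ψ = 0.6000: g = -0.30168, g' = -0.6494 → ψ = 0.1354
  ψ = 0.1354: g = 0.04108, g' = -1.0213 → ψ = 0.1757
  ψ = 0.1757: g = 0.00196, g' = -0.9278 → ψ = 0.1778
Converged at ψ = 0.1778.

ψ = 0.1778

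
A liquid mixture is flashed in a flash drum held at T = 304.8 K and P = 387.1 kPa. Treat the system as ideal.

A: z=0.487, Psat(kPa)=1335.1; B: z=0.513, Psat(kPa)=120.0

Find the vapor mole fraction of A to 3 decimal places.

Raoult's law: Kᵢ = Pᵢˢᵃᵗ/P = Pᵢˢᵃᵗ/387.1.
  K_A = 1335.1/387.1 = 3.44898, K_B = 120.0/387.1 = 0.31000
Rachford–Rice: g(V/F) = Σ zᵢ(Kᵢ−1)/(1+V/F(Kᵢ−1)) = 0.
Feasibility: ΣzᵢKᵢ = 1.839, Σzᵢ/Kᵢ = 1.796 — both > 1, two phases present.
Binary case is linear: z₁(K₁−1)(1+V/F(K₂−1)) + z₂(K₂−1)(1+V/F(K₁−1)) = 0
⇒ V/F = [z₁(K₁−1)+z₂(K₂−1)] / [−(K₁−1)(K₂−1)] = 0.8387/1.6898 = 0.496
Compositions from xᵢ = zᵢ/(1+V/F(Kᵢ−1)), yᵢ = Kᵢxᵢ:
  A: x = 0.220, y = 0.758
  B: x = 0.780, y = 0.242

y_A = 0.758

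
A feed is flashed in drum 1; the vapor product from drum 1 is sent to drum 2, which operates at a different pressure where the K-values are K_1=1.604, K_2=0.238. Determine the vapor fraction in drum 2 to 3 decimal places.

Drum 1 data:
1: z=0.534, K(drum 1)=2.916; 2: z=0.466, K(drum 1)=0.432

V/F (drum 2) = 0.323

Drum 1:
Material balance + equilibrium reduce to Σ zᵢ(Kᵢ−1)/(1+ψ₁(Kᵢ−1)) = 0.
Check two-phase: ΣzᵢKᵢ = 1.758 > 1 and Σzᵢ/Kᵢ = 1.262 > 1, so g(0) = 0.758 > 0 and g(1) = -0.262 < 0.
Binary case is linear: z₁(K₁−1)(1+ψ₁(K₂−1)) + z₂(K₂−1)(1+ψ₁(K₁−1)) = 0
⇒ ψ₁ = [z₁(K₁−1)+z₂(K₂−1)] / [−(K₁−1)(K₂−1)] = 0.7585/1.0883 = 0.697
Drum-1 compositions:
  1: x = 0.229, y = 0.667
  2: x = 0.771, y = 0.333
Drum-2 feed = drum-1 vapor: z₂ = (0.6668, 0.3332).
Drum 2:
Rachford–Rice: g(ψ₂) = Σ zᵢ(Kᵢ−1)/(1+ψ₂(Kᵢ−1)) = 0.
Feasibility: ΣzᵢKᵢ = 1.149, Σzᵢ/Kᵢ = 1.816 — both > 1, two phases present.
Iterate (Newton) starting at ψ₂ = 0.5:
  ψ₂ = 0.500: g = -0.1009, g' = -0.648 → ψ₂ = 0.344
  ψ₂ = 0.344: g = -0.0109, g' = -0.522 → ψ₂ = 0.324
  ψ₂ = 0.324: g = -0.0001, g' = -0.511 → ψ₂ = 0.323
Converged at ψ₂ = 0.323.
  1: x = 0.558, y = 0.895
  2: x = 0.442, y = 0.105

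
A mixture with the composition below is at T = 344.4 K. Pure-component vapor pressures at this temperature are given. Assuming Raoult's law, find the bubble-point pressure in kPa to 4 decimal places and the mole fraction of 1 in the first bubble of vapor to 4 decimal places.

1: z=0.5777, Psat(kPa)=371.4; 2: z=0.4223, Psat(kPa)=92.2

Pbub = 253.4938 kPa, y_1 = 0.8464

At the bubble point ψ → 0, so ΣzᵢKᵢ = 1 with Kᵢ = Pᵢˢᵃᵗ/P ⇒ P = ΣzᵢPᵢˢᵃᵗ.
P = 0.5777·371.4 + 0.4223·92.2 = 253.4938 kPa
yᵢ = zᵢPᵢˢᵃᵗ/P ⇒ y_1 = 0.5777·371.4/253.4938 = 0.8464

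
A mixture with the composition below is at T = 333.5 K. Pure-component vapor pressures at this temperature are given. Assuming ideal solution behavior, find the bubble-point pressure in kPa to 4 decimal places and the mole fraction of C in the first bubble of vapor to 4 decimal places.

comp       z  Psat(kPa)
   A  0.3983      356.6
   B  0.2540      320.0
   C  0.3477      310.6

At the bubble point ψ → 0, so ΣzᵢKᵢ = 1 with Kᵢ = Pᵢˢᵃᵗ/P ⇒ P = ΣzᵢPᵢˢᵃᵗ.
P = 0.3983·356.6 + 0.2540·320.0 + 0.3477·310.6 = 331.3094 kPa
yᵢ = zᵢPᵢˢᵃᵗ/P ⇒ y_C = 0.3477·310.6/331.3094 = 0.3260

Pbub = 331.3094 kPa, y_C = 0.3260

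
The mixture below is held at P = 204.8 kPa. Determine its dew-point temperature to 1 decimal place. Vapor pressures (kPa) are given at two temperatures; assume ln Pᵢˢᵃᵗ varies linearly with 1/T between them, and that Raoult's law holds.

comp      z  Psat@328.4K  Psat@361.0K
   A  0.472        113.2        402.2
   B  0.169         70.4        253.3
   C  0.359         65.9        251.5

T = 350.3 K

Dew-point temperature: Σzᵢ·P/Pᵢˢᵃᵗ(T) = 1. Interpolate ln Pᵢˢᵃᵗ = aᵢ + bᵢ/T.
  T = 328.4 K: ΣzᵢP/Pᵢˢᵃᵗ = 2.4613
  T = 361.0 K: ΣzᵢP/Pᵢˢᵃᵗ = 0.6693
  T = 344.7 K: ΣzᵢP/Pᵢˢᵃᵗ = 1.2444
  T = 352.9 K: ΣzᵢP/Pᵢˢᵃᵗ = 0.9044
  T = 348.8 K: ΣzᵢP/Pᵢˢᵃᵗ = 1.0589
  T = 350.9 K: ΣzᵢP/Pᵢˢᵃᵗ = 0.9762
Interpolating between 348.8 K and 350.9 K gives T ≈ 350.3 K.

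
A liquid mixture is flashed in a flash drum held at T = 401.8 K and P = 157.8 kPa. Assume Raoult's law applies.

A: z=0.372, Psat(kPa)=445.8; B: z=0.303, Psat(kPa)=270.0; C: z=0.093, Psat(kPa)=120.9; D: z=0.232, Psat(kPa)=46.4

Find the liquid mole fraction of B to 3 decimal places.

x_B = 0.192

Raoult's law: Kᵢ = Pᵢˢᵃᵗ/P = Pᵢˢᵃᵗ/157.8.
  K_A = 445.8/157.8 = 2.82510, K_B = 270.0/157.8 = 1.71103, K_C = 120.9/157.8 = 0.76616, K_D = 46.4/157.8 = 0.29404
Rachford–Rice: g(V/F) = Σ zᵢ(Kᵢ−1)/(1+V/F(Kᵢ−1)) = 0.
Check two-phase: ΣzᵢKᵢ = 1.709 > 1 and Σzᵢ/Kᵢ = 1.219 > 1, so g(0) = 0.709 > 0 and g(1) = -0.219 < 0.
Newton–Raphson from V/F = 0.5:
  V/F = 0.500: g = 0.2362, g' = -0.705 → V/F = 0.835
  V/F = 0.835: g = -0.0219, g' = -0.949 → V/F = 0.812
  V/F = 0.812: g = -0.0005, g' = -0.905 → V/F = 0.811
Converged at V/F = 0.811.
Compositions from xᵢ = zᵢ/(1+V/F(Kᵢ−1)), yᵢ = Kᵢxᵢ:
  A: x = 0.150, y = 0.424
  B: x = 0.192, y = 0.329
  C: x = 0.115, y = 0.088
  D: x = 0.543, y = 0.160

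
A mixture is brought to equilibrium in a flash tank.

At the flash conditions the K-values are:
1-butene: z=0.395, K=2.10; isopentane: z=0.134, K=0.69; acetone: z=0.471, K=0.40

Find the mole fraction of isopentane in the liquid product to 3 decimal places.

x_isopentane = 0.142

Material balance + equilibrium reduce to Σ zᵢ(Kᵢ−1)/(1+ψ(Kᵢ−1)) = 0.
g(0) = ΣzᵢKᵢ − 1 = 0.110 and g(1) = 1 − Σzᵢ/Kᵢ = -0.560, so a root lies in (0, 1).
Newton iteration, ψ⁰ = 0.3:
  ψ = 0.300: g = -0.0637, g' = -0.538 → ψ = 0.182
  ψ = 0.182: g = 0.0010, g' = -0.560 → ψ = 0.183
Converged at ψ = 0.183.
Compositions from xᵢ = zᵢ/(1+ψ(Kᵢ−1)), yᵢ = Kᵢxᵢ:
  1-butene: x = 0.329, y = 0.690
  isopentane: x = 0.142, y = 0.098
  acetone: x = 0.529, y = 0.212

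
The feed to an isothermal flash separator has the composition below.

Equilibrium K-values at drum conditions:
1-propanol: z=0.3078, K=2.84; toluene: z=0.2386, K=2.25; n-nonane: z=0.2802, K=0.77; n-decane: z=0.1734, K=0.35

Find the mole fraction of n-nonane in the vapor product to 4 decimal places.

Let β = V/F and solve Σ zᵢ(Kᵢ−1)/(1+β(Kᵢ−1)) = 0.
Feasibility: ΣzᵢKᵢ = 1.6874, Σzᵢ/Kᵢ = 1.0737 — both > 1, two phases present.
Newton iteration, β⁰ = 0.64:
  β = 0.6400: g = 0.15721, g' = -0.5700 → β = 0.9158
  β = 0.9158: g = -0.01014, g' = -0.6966 → β = 0.9012
  β = 0.9012: g = -0.00012, g' = -0.6805 → β = 0.9011
Converged at β = 0.9011.
Compositions from xᵢ = zᵢ/(1+β(Kᵢ−1)), yᵢ = Kᵢxᵢ:
  1-propanol: x = 0.1158, y = 0.3289
  toluene: x = 0.1122, y = 0.2525
  n-nonane: x = 0.3535, y = 0.2722
  n-decane: x = 0.4185, y = 0.1465

y_n-nonane = 0.2722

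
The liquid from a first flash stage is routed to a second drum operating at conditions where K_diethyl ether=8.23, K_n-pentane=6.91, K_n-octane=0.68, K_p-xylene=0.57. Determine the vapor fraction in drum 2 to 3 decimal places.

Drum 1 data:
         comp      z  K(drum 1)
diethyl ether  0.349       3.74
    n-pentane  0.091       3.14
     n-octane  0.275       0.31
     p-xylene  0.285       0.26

V/F (drum 2) = 0.456

Drum 1:
Let ψ₁ = V/F and solve Σ zᵢ(Kᵢ−1)/(1+ψ₁(Kᵢ−1)) = 0.
Feasibility: ΣzᵢKᵢ = 1.750, Σzᵢ/Kᵢ = 2.106 — both > 1, two phases present.
Iterate (Newton) starting at ψ₁ = 0.5:
  ψ₁ = 0.500: g = -0.1269, g' = -1.262 → ψ₁ = 0.399
  ψ₁ = 0.399: g = 0.0002, g' = -1.282 → ψ₁ = 0.400
Converged at ψ₁ = 0.400.
Drum-1 compositions:
  diethyl ether: x = 0.167, y = 0.623
  n-pentane: x = 0.049, y = 0.154
  n-octane: x = 0.380, y = 0.118
  p-xylene: x = 0.405, y = 0.105
Drum-2 feed = drum-1 liquid: z₂ = (0.1666, 0.0491, 0.3797, 0.4047).
Drum 2:
Let ψ₂ = V/F and solve Σ zᵢ(Kᵢ−1)/(1+ψ₂(Kᵢ−1)) = 0.
Check two-phase: ΣzᵢKᵢ = 2.199 > 1 and Σzᵢ/Kᵢ = 1.296 > 1, so g(0) = 1.199 > 0 and g(1) = -0.296 < 0.
Newton–Raphson from ψ₂ = 0.34:
  ψ₂ = 0.340: g = 0.1045, g' = -1.069 → ψ₂ = 0.438
  ψ₂ = 0.438: g = 0.0144, g' = -0.801 → ψ₂ = 0.456
Converged at ψ₂ = 0.456.
  diethyl ether: x = 0.039, y = 0.319
  n-pentane: x = 0.013, y = 0.092
  n-octane: x = 0.445, y = 0.302
  p-xylene: x = 0.503, y = 0.287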